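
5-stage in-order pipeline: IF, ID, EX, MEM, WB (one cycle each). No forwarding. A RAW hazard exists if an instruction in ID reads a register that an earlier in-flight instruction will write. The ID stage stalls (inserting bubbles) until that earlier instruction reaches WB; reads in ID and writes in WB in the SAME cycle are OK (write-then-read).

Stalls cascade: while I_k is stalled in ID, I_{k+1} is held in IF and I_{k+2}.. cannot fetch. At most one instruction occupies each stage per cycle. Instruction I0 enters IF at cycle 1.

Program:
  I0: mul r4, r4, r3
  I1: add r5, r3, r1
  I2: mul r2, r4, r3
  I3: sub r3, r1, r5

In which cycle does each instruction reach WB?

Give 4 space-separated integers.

Answer: 5 6 8 9

Derivation:
I0 mul r4 <- r4,r3: IF@1 ID@2 stall=0 (-) EX@3 MEM@4 WB@5
I1 add r5 <- r3,r1: IF@2 ID@3 stall=0 (-) EX@4 MEM@5 WB@6
I2 mul r2 <- r4,r3: IF@3 ID@4 stall=1 (RAW on I0.r4 (WB@5)) EX@6 MEM@7 WB@8
I3 sub r3 <- r1,r5: IF@4 ID@6 stall=0 (-) EX@7 MEM@8 WB@9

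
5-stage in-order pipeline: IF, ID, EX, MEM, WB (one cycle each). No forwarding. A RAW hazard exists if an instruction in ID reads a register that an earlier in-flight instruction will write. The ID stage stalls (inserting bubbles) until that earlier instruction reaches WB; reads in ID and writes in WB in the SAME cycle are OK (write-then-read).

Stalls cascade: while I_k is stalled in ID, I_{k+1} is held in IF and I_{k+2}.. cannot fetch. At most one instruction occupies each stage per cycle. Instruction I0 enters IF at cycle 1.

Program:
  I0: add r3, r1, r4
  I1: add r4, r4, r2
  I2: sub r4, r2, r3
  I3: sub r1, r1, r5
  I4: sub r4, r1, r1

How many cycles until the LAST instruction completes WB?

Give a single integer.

I0 add r3 <- r1,r4: IF@1 ID@2 stall=0 (-) EX@3 MEM@4 WB@5
I1 add r4 <- r4,r2: IF@2 ID@3 stall=0 (-) EX@4 MEM@5 WB@6
I2 sub r4 <- r2,r3: IF@3 ID@4 stall=1 (RAW on I0.r3 (WB@5)) EX@6 MEM@7 WB@8
I3 sub r1 <- r1,r5: IF@4 ID@6 stall=0 (-) EX@7 MEM@8 WB@9
I4 sub r4 <- r1,r1: IF@6 ID@7 stall=2 (RAW on I3.r1 (WB@9)) EX@10 MEM@11 WB@12

Answer: 12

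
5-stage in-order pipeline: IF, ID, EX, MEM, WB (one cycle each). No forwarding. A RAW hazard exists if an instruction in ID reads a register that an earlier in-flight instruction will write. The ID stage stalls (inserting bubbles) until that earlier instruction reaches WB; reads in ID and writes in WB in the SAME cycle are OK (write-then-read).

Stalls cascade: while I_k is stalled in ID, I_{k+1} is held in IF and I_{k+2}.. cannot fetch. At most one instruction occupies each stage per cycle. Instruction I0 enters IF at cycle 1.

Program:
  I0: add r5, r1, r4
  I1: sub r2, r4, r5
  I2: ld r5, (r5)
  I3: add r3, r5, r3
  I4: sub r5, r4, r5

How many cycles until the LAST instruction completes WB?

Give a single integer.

I0 add r5 <- r1,r4: IF@1 ID@2 stall=0 (-) EX@3 MEM@4 WB@5
I1 sub r2 <- r4,r5: IF@2 ID@3 stall=2 (RAW on I0.r5 (WB@5)) EX@6 MEM@7 WB@8
I2 ld r5 <- r5: IF@3 ID@6 stall=0 (-) EX@7 MEM@8 WB@9
I3 add r3 <- r5,r3: IF@6 ID@7 stall=2 (RAW on I2.r5 (WB@9)) EX@10 MEM@11 WB@12
I4 sub r5 <- r4,r5: IF@7 ID@10 stall=0 (-) EX@11 MEM@12 WB@13

Answer: 13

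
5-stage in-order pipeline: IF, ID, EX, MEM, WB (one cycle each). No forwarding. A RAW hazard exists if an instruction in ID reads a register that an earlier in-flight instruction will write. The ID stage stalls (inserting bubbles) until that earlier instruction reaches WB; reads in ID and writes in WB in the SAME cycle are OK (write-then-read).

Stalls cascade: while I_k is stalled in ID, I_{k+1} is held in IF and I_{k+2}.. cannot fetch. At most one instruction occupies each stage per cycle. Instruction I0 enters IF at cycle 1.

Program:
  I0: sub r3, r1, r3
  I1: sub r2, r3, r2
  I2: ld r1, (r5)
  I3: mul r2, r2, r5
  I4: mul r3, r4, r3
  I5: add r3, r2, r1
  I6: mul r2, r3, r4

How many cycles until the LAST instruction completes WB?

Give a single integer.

Answer: 17

Derivation:
I0 sub r3 <- r1,r3: IF@1 ID@2 stall=0 (-) EX@3 MEM@4 WB@5
I1 sub r2 <- r3,r2: IF@2 ID@3 stall=2 (RAW on I0.r3 (WB@5)) EX@6 MEM@7 WB@8
I2 ld r1 <- r5: IF@3 ID@6 stall=0 (-) EX@7 MEM@8 WB@9
I3 mul r2 <- r2,r5: IF@6 ID@7 stall=1 (RAW on I1.r2 (WB@8)) EX@9 MEM@10 WB@11
I4 mul r3 <- r4,r3: IF@7 ID@9 stall=0 (-) EX@10 MEM@11 WB@12
I5 add r3 <- r2,r1: IF@9 ID@10 stall=1 (RAW on I3.r2 (WB@11)) EX@12 MEM@13 WB@14
I6 mul r2 <- r3,r4: IF@10 ID@12 stall=2 (RAW on I5.r3 (WB@14)) EX@15 MEM@16 WB@17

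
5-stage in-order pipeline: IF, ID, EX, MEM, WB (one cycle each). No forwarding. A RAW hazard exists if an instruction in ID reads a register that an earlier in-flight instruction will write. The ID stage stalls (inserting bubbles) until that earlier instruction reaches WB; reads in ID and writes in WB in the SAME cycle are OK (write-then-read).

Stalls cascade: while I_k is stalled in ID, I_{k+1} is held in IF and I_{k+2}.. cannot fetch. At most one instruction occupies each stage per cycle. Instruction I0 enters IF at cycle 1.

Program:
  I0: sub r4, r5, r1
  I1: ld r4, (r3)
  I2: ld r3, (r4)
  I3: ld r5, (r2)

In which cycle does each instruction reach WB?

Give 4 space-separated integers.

I0 sub r4 <- r5,r1: IF@1 ID@2 stall=0 (-) EX@3 MEM@4 WB@5
I1 ld r4 <- r3: IF@2 ID@3 stall=0 (-) EX@4 MEM@5 WB@6
I2 ld r3 <- r4: IF@3 ID@4 stall=2 (RAW on I1.r4 (WB@6)) EX@7 MEM@8 WB@9
I3 ld r5 <- r2: IF@4 ID@7 stall=0 (-) EX@8 MEM@9 WB@10

Answer: 5 6 9 10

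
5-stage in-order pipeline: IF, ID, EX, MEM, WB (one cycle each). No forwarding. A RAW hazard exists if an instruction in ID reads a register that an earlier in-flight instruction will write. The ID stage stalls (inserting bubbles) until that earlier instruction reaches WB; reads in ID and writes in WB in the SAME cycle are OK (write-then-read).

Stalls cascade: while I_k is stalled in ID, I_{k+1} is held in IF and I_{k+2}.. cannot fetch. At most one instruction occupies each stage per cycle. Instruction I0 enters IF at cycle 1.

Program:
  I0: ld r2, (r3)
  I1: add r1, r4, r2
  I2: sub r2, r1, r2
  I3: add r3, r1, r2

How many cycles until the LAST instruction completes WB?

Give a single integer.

I0 ld r2 <- r3: IF@1 ID@2 stall=0 (-) EX@3 MEM@4 WB@5
I1 add r1 <- r4,r2: IF@2 ID@3 stall=2 (RAW on I0.r2 (WB@5)) EX@6 MEM@7 WB@8
I2 sub r2 <- r1,r2: IF@3 ID@6 stall=2 (RAW on I1.r1 (WB@8)) EX@9 MEM@10 WB@11
I3 add r3 <- r1,r2: IF@6 ID@9 stall=2 (RAW on I2.r2 (WB@11)) EX@12 MEM@13 WB@14

Answer: 14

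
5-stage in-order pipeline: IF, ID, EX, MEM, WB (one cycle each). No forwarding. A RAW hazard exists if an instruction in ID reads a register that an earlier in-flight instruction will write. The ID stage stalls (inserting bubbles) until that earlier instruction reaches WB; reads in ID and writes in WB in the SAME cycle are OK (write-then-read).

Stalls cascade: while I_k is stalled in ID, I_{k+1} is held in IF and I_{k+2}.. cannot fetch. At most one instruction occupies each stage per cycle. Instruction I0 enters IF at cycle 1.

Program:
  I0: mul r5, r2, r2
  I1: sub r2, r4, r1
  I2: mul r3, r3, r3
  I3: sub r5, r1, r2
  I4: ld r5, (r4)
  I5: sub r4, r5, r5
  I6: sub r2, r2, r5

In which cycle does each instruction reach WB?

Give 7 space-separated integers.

I0 mul r5 <- r2,r2: IF@1 ID@2 stall=0 (-) EX@3 MEM@4 WB@5
I1 sub r2 <- r4,r1: IF@2 ID@3 stall=0 (-) EX@4 MEM@5 WB@6
I2 mul r3 <- r3,r3: IF@3 ID@4 stall=0 (-) EX@5 MEM@6 WB@7
I3 sub r5 <- r1,r2: IF@4 ID@5 stall=1 (RAW on I1.r2 (WB@6)) EX@7 MEM@8 WB@9
I4 ld r5 <- r4: IF@5 ID@7 stall=0 (-) EX@8 MEM@9 WB@10
I5 sub r4 <- r5,r5: IF@7 ID@8 stall=2 (RAW on I4.r5 (WB@10)) EX@11 MEM@12 WB@13
I6 sub r2 <- r2,r5: IF@8 ID@11 stall=0 (-) EX@12 MEM@13 WB@14

Answer: 5 6 7 9 10 13 14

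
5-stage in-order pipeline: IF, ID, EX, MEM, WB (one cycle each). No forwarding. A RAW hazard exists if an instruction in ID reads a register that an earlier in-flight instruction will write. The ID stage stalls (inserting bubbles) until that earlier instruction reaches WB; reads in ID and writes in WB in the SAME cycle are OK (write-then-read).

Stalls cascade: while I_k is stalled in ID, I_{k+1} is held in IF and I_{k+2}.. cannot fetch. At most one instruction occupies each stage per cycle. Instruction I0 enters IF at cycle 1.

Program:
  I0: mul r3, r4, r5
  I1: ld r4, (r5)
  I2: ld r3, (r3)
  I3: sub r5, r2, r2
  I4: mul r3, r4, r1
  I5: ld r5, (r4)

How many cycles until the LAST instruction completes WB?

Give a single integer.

I0 mul r3 <- r4,r5: IF@1 ID@2 stall=0 (-) EX@3 MEM@4 WB@5
I1 ld r4 <- r5: IF@2 ID@3 stall=0 (-) EX@4 MEM@5 WB@6
I2 ld r3 <- r3: IF@3 ID@4 stall=1 (RAW on I0.r3 (WB@5)) EX@6 MEM@7 WB@8
I3 sub r5 <- r2,r2: IF@4 ID@6 stall=0 (-) EX@7 MEM@8 WB@9
I4 mul r3 <- r4,r1: IF@6 ID@7 stall=0 (-) EX@8 MEM@9 WB@10
I5 ld r5 <- r4: IF@7 ID@8 stall=0 (-) EX@9 MEM@10 WB@11

Answer: 11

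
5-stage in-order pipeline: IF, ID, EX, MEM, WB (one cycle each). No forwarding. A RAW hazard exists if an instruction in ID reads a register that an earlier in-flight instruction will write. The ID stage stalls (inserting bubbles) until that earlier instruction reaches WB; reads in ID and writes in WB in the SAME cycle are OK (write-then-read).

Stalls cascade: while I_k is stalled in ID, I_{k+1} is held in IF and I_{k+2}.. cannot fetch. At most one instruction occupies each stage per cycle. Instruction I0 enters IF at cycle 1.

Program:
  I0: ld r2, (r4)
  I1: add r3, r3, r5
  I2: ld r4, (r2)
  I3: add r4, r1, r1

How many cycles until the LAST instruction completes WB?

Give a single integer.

Answer: 9

Derivation:
I0 ld r2 <- r4: IF@1 ID@2 stall=0 (-) EX@3 MEM@4 WB@5
I1 add r3 <- r3,r5: IF@2 ID@3 stall=0 (-) EX@4 MEM@5 WB@6
I2 ld r4 <- r2: IF@3 ID@4 stall=1 (RAW on I0.r2 (WB@5)) EX@6 MEM@7 WB@8
I3 add r4 <- r1,r1: IF@4 ID@6 stall=0 (-) EX@7 MEM@8 WB@9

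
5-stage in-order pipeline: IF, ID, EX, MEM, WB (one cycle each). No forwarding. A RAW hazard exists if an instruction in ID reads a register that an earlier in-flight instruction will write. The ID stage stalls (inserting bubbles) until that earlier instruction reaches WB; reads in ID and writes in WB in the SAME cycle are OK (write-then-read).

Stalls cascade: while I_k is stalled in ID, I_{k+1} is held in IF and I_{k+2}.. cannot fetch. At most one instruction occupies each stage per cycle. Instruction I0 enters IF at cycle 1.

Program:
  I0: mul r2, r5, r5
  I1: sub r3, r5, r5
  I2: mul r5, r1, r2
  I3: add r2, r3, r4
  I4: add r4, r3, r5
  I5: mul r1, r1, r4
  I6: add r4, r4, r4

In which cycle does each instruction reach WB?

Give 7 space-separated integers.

Answer: 5 6 8 9 11 14 15

Derivation:
I0 mul r2 <- r5,r5: IF@1 ID@2 stall=0 (-) EX@3 MEM@4 WB@5
I1 sub r3 <- r5,r5: IF@2 ID@3 stall=0 (-) EX@4 MEM@5 WB@6
I2 mul r5 <- r1,r2: IF@3 ID@4 stall=1 (RAW on I0.r2 (WB@5)) EX@6 MEM@7 WB@8
I3 add r2 <- r3,r4: IF@4 ID@6 stall=0 (-) EX@7 MEM@8 WB@9
I4 add r4 <- r3,r5: IF@6 ID@7 stall=1 (RAW on I2.r5 (WB@8)) EX@9 MEM@10 WB@11
I5 mul r1 <- r1,r4: IF@7 ID@9 stall=2 (RAW on I4.r4 (WB@11)) EX@12 MEM@13 WB@14
I6 add r4 <- r4,r4: IF@9 ID@12 stall=0 (-) EX@13 MEM@14 WB@15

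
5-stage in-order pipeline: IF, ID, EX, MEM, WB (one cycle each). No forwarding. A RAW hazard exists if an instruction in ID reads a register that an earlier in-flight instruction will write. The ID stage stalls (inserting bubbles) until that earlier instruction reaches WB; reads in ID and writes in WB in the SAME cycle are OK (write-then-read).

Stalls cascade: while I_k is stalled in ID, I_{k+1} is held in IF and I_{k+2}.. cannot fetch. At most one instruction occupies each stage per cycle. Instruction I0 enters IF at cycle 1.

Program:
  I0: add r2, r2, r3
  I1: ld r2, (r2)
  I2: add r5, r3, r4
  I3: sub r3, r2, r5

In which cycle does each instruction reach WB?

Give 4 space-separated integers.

I0 add r2 <- r2,r3: IF@1 ID@2 stall=0 (-) EX@3 MEM@4 WB@5
I1 ld r2 <- r2: IF@2 ID@3 stall=2 (RAW on I0.r2 (WB@5)) EX@6 MEM@7 WB@8
I2 add r5 <- r3,r4: IF@3 ID@6 stall=0 (-) EX@7 MEM@8 WB@9
I3 sub r3 <- r2,r5: IF@6 ID@7 stall=2 (RAW on I2.r5 (WB@9)) EX@10 MEM@11 WB@12

Answer: 5 8 9 12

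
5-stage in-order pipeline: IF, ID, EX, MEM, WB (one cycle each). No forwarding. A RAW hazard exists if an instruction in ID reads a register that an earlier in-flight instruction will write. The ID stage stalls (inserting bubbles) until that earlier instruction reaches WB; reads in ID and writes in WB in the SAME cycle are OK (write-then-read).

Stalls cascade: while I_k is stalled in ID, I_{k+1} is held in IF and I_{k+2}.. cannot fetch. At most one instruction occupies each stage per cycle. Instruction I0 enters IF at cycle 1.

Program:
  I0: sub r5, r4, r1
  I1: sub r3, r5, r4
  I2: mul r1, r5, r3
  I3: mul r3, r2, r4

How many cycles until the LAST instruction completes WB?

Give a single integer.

I0 sub r5 <- r4,r1: IF@1 ID@2 stall=0 (-) EX@3 MEM@4 WB@5
I1 sub r3 <- r5,r4: IF@2 ID@3 stall=2 (RAW on I0.r5 (WB@5)) EX@6 MEM@7 WB@8
I2 mul r1 <- r5,r3: IF@3 ID@6 stall=2 (RAW on I1.r3 (WB@8)) EX@9 MEM@10 WB@11
I3 mul r3 <- r2,r4: IF@6 ID@9 stall=0 (-) EX@10 MEM@11 WB@12

Answer: 12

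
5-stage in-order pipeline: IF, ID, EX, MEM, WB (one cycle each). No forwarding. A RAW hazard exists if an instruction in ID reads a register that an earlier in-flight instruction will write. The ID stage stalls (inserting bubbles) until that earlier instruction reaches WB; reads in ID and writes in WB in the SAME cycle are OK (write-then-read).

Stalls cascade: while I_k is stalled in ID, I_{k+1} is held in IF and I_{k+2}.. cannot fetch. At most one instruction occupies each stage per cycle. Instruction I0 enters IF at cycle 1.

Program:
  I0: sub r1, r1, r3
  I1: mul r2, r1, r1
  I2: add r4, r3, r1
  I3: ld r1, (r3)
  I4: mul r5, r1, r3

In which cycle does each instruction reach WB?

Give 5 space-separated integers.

I0 sub r1 <- r1,r3: IF@1 ID@2 stall=0 (-) EX@3 MEM@4 WB@5
I1 mul r2 <- r1,r1: IF@2 ID@3 stall=2 (RAW on I0.r1 (WB@5)) EX@6 MEM@7 WB@8
I2 add r4 <- r3,r1: IF@3 ID@6 stall=0 (-) EX@7 MEM@8 WB@9
I3 ld r1 <- r3: IF@6 ID@7 stall=0 (-) EX@8 MEM@9 WB@10
I4 mul r5 <- r1,r3: IF@7 ID@8 stall=2 (RAW on I3.r1 (WB@10)) EX@11 MEM@12 WB@13

Answer: 5 8 9 10 13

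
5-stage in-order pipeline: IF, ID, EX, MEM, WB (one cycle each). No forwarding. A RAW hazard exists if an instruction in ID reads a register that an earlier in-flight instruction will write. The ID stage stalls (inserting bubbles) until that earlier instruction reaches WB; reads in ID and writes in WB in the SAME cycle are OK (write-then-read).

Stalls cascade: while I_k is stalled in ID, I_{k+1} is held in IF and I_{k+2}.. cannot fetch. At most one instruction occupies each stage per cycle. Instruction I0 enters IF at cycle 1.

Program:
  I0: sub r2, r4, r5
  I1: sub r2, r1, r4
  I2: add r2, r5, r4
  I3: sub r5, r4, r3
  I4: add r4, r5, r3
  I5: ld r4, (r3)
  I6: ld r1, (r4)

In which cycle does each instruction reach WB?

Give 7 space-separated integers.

Answer: 5 6 7 8 11 12 15

Derivation:
I0 sub r2 <- r4,r5: IF@1 ID@2 stall=0 (-) EX@3 MEM@4 WB@5
I1 sub r2 <- r1,r4: IF@2 ID@3 stall=0 (-) EX@4 MEM@5 WB@6
I2 add r2 <- r5,r4: IF@3 ID@4 stall=0 (-) EX@5 MEM@6 WB@7
I3 sub r5 <- r4,r3: IF@4 ID@5 stall=0 (-) EX@6 MEM@7 WB@8
I4 add r4 <- r5,r3: IF@5 ID@6 stall=2 (RAW on I3.r5 (WB@8)) EX@9 MEM@10 WB@11
I5 ld r4 <- r3: IF@6 ID@9 stall=0 (-) EX@10 MEM@11 WB@12
I6 ld r1 <- r4: IF@9 ID@10 stall=2 (RAW on I5.r4 (WB@12)) EX@13 MEM@14 WB@15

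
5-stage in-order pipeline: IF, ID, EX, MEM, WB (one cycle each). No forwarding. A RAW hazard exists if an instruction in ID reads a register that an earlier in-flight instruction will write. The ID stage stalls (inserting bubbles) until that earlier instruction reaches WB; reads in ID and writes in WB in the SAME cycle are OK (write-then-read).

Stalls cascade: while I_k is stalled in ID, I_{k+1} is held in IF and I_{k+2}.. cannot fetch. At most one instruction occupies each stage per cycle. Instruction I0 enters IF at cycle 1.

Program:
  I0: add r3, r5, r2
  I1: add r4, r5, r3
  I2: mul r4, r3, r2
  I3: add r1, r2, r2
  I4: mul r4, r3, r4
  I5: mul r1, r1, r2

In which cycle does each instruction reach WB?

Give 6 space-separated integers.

I0 add r3 <- r5,r2: IF@1 ID@2 stall=0 (-) EX@3 MEM@4 WB@5
I1 add r4 <- r5,r3: IF@2 ID@3 stall=2 (RAW on I0.r3 (WB@5)) EX@6 MEM@7 WB@8
I2 mul r4 <- r3,r2: IF@3 ID@6 stall=0 (-) EX@7 MEM@8 WB@9
I3 add r1 <- r2,r2: IF@6 ID@7 stall=0 (-) EX@8 MEM@9 WB@10
I4 mul r4 <- r3,r4: IF@7 ID@8 stall=1 (RAW on I2.r4 (WB@9)) EX@10 MEM@11 WB@12
I5 mul r1 <- r1,r2: IF@8 ID@10 stall=0 (-) EX@11 MEM@12 WB@13

Answer: 5 8 9 10 12 13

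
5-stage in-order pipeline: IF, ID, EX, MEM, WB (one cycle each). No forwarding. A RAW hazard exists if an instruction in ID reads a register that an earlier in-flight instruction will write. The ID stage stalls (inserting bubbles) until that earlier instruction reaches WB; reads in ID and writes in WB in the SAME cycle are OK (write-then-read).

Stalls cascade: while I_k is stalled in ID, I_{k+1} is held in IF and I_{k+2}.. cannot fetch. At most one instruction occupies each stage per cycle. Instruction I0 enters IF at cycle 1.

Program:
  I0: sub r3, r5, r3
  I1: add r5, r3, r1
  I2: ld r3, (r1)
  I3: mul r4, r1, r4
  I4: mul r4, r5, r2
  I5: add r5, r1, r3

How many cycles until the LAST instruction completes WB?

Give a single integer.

I0 sub r3 <- r5,r3: IF@1 ID@2 stall=0 (-) EX@3 MEM@4 WB@5
I1 add r5 <- r3,r1: IF@2 ID@3 stall=2 (RAW on I0.r3 (WB@5)) EX@6 MEM@7 WB@8
I2 ld r3 <- r1: IF@3 ID@6 stall=0 (-) EX@7 MEM@8 WB@9
I3 mul r4 <- r1,r4: IF@6 ID@7 stall=0 (-) EX@8 MEM@9 WB@10
I4 mul r4 <- r5,r2: IF@7 ID@8 stall=0 (-) EX@9 MEM@10 WB@11
I5 add r5 <- r1,r3: IF@8 ID@9 stall=0 (-) EX@10 MEM@11 WB@12

Answer: 12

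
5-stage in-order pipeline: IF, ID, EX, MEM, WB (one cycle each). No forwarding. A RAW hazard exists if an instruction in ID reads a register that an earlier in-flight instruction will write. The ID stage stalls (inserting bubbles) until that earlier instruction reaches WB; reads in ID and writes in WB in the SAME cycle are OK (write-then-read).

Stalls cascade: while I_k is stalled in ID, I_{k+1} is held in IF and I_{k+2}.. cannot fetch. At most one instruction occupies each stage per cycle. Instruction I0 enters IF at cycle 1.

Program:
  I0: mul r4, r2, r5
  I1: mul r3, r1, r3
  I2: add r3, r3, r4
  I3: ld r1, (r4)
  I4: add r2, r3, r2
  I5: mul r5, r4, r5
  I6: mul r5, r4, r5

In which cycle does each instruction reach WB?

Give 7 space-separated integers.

I0 mul r4 <- r2,r5: IF@1 ID@2 stall=0 (-) EX@3 MEM@4 WB@5
I1 mul r3 <- r1,r3: IF@2 ID@3 stall=0 (-) EX@4 MEM@5 WB@6
I2 add r3 <- r3,r4: IF@3 ID@4 stall=2 (RAW on I1.r3 (WB@6)) EX@7 MEM@8 WB@9
I3 ld r1 <- r4: IF@4 ID@7 stall=0 (-) EX@8 MEM@9 WB@10
I4 add r2 <- r3,r2: IF@7 ID@8 stall=1 (RAW on I2.r3 (WB@9)) EX@10 MEM@11 WB@12
I5 mul r5 <- r4,r5: IF@8 ID@10 stall=0 (-) EX@11 MEM@12 WB@13
I6 mul r5 <- r4,r5: IF@10 ID@11 stall=2 (RAW on I5.r5 (WB@13)) EX@14 MEM@15 WB@16

Answer: 5 6 9 10 12 13 16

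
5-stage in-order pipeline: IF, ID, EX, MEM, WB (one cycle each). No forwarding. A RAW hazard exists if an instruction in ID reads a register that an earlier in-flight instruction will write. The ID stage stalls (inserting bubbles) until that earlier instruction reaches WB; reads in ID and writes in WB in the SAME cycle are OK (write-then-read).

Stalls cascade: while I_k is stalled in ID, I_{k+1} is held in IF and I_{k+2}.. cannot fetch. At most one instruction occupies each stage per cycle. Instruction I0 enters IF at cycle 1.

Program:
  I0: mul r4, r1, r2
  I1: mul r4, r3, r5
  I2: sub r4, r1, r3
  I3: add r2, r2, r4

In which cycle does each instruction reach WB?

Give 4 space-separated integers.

Answer: 5 6 7 10

Derivation:
I0 mul r4 <- r1,r2: IF@1 ID@2 stall=0 (-) EX@3 MEM@4 WB@5
I1 mul r4 <- r3,r5: IF@2 ID@3 stall=0 (-) EX@4 MEM@5 WB@6
I2 sub r4 <- r1,r3: IF@3 ID@4 stall=0 (-) EX@5 MEM@6 WB@7
I3 add r2 <- r2,r4: IF@4 ID@5 stall=2 (RAW on I2.r4 (WB@7)) EX@8 MEM@9 WB@10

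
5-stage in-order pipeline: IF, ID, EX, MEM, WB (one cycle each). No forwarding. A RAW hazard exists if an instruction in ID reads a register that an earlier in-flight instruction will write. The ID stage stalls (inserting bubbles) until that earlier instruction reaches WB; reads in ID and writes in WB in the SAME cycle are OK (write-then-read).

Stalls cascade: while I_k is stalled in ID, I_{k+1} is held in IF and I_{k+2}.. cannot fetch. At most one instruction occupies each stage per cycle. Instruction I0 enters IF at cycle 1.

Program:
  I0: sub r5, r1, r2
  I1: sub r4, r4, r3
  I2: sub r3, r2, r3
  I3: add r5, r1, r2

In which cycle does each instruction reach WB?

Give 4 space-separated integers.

I0 sub r5 <- r1,r2: IF@1 ID@2 stall=0 (-) EX@3 MEM@4 WB@5
I1 sub r4 <- r4,r3: IF@2 ID@3 stall=0 (-) EX@4 MEM@5 WB@6
I2 sub r3 <- r2,r3: IF@3 ID@4 stall=0 (-) EX@5 MEM@6 WB@7
I3 add r5 <- r1,r2: IF@4 ID@5 stall=0 (-) EX@6 MEM@7 WB@8

Answer: 5 6 7 8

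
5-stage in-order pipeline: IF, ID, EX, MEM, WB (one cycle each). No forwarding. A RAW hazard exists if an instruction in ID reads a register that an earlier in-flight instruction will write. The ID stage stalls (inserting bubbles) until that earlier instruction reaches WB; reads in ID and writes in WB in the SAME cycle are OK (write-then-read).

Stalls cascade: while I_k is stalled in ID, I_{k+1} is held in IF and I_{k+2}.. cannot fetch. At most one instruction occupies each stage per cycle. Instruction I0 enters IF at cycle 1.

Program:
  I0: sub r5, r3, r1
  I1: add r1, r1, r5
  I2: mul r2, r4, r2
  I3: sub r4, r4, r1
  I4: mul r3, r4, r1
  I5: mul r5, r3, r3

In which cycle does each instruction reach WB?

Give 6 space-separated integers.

I0 sub r5 <- r3,r1: IF@1 ID@2 stall=0 (-) EX@3 MEM@4 WB@5
I1 add r1 <- r1,r5: IF@2 ID@3 stall=2 (RAW on I0.r5 (WB@5)) EX@6 MEM@7 WB@8
I2 mul r2 <- r4,r2: IF@3 ID@6 stall=0 (-) EX@7 MEM@8 WB@9
I3 sub r4 <- r4,r1: IF@6 ID@7 stall=1 (RAW on I1.r1 (WB@8)) EX@9 MEM@10 WB@11
I4 mul r3 <- r4,r1: IF@7 ID@9 stall=2 (RAW on I3.r4 (WB@11)) EX@12 MEM@13 WB@14
I5 mul r5 <- r3,r3: IF@9 ID@12 stall=2 (RAW on I4.r3 (WB@14)) EX@15 MEM@16 WB@17

Answer: 5 8 9 11 14 17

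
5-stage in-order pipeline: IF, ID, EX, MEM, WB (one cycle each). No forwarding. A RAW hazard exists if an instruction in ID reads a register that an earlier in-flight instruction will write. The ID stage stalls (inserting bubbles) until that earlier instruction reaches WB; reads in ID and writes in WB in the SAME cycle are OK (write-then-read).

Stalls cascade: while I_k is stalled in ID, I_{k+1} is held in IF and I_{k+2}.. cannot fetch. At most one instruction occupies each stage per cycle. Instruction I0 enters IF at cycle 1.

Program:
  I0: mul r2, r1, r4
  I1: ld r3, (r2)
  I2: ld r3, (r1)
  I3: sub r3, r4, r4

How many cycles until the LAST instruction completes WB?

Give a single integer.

Answer: 10

Derivation:
I0 mul r2 <- r1,r4: IF@1 ID@2 stall=0 (-) EX@3 MEM@4 WB@5
I1 ld r3 <- r2: IF@2 ID@3 stall=2 (RAW on I0.r2 (WB@5)) EX@6 MEM@7 WB@8
I2 ld r3 <- r1: IF@3 ID@6 stall=0 (-) EX@7 MEM@8 WB@9
I3 sub r3 <- r4,r4: IF@6 ID@7 stall=0 (-) EX@8 MEM@9 WB@10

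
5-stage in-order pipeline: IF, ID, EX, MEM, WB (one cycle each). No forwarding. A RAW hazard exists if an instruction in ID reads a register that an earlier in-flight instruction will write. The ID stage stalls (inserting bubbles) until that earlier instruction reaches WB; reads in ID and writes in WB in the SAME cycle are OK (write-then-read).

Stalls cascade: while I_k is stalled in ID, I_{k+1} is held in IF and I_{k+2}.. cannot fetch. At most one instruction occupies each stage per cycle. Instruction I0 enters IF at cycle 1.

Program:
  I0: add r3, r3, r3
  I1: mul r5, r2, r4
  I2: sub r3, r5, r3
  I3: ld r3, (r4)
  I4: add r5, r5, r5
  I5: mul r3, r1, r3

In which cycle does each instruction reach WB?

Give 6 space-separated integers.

I0 add r3 <- r3,r3: IF@1 ID@2 stall=0 (-) EX@3 MEM@4 WB@5
I1 mul r5 <- r2,r4: IF@2 ID@3 stall=0 (-) EX@4 MEM@5 WB@6
I2 sub r3 <- r5,r3: IF@3 ID@4 stall=2 (RAW on I1.r5 (WB@6)) EX@7 MEM@8 WB@9
I3 ld r3 <- r4: IF@4 ID@7 stall=0 (-) EX@8 MEM@9 WB@10
I4 add r5 <- r5,r5: IF@7 ID@8 stall=0 (-) EX@9 MEM@10 WB@11
I5 mul r3 <- r1,r3: IF@8 ID@9 stall=1 (RAW on I3.r3 (WB@10)) EX@11 MEM@12 WB@13

Answer: 5 6 9 10 11 13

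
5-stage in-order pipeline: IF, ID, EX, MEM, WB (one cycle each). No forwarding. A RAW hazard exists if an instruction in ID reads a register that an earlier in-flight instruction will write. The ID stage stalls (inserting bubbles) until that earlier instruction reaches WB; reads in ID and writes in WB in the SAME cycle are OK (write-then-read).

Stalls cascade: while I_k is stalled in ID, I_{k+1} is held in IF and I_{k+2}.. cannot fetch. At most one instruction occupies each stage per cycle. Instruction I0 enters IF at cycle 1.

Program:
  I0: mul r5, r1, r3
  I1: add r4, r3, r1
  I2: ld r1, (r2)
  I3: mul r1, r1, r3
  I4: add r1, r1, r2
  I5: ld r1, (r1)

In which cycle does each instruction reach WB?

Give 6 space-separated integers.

I0 mul r5 <- r1,r3: IF@1 ID@2 stall=0 (-) EX@3 MEM@4 WB@5
I1 add r4 <- r3,r1: IF@2 ID@3 stall=0 (-) EX@4 MEM@5 WB@6
I2 ld r1 <- r2: IF@3 ID@4 stall=0 (-) EX@5 MEM@6 WB@7
I3 mul r1 <- r1,r3: IF@4 ID@5 stall=2 (RAW on I2.r1 (WB@7)) EX@8 MEM@9 WB@10
I4 add r1 <- r1,r2: IF@5 ID@8 stall=2 (RAW on I3.r1 (WB@10)) EX@11 MEM@12 WB@13
I5 ld r1 <- r1: IF@8 ID@11 stall=2 (RAW on I4.r1 (WB@13)) EX@14 MEM@15 WB@16

Answer: 5 6 7 10 13 16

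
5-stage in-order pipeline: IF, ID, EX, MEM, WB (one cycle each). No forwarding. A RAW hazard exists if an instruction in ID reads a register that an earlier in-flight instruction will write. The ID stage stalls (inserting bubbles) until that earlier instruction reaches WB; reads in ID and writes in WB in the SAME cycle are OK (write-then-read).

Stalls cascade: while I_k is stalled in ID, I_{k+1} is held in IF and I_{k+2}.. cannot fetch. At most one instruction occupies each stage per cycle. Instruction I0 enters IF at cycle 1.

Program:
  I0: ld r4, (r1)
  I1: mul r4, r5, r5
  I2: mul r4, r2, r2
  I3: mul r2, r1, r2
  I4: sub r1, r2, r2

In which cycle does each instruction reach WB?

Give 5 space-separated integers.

I0 ld r4 <- r1: IF@1 ID@2 stall=0 (-) EX@3 MEM@4 WB@5
I1 mul r4 <- r5,r5: IF@2 ID@3 stall=0 (-) EX@4 MEM@5 WB@6
I2 mul r4 <- r2,r2: IF@3 ID@4 stall=0 (-) EX@5 MEM@6 WB@7
I3 mul r2 <- r1,r2: IF@4 ID@5 stall=0 (-) EX@6 MEM@7 WB@8
I4 sub r1 <- r2,r2: IF@5 ID@6 stall=2 (RAW on I3.r2 (WB@8)) EX@9 MEM@10 WB@11

Answer: 5 6 7 8 11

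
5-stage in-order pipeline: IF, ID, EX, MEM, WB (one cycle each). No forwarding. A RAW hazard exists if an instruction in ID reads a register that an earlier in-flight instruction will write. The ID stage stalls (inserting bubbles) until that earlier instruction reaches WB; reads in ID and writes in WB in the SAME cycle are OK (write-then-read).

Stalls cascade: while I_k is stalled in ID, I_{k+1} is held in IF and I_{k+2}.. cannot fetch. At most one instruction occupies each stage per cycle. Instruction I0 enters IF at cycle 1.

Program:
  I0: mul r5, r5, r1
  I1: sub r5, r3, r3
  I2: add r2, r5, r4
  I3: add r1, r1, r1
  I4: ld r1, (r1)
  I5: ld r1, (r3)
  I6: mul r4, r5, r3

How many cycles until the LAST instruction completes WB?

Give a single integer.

I0 mul r5 <- r5,r1: IF@1 ID@2 stall=0 (-) EX@3 MEM@4 WB@5
I1 sub r5 <- r3,r3: IF@2 ID@3 stall=0 (-) EX@4 MEM@5 WB@6
I2 add r2 <- r5,r4: IF@3 ID@4 stall=2 (RAW on I1.r5 (WB@6)) EX@7 MEM@8 WB@9
I3 add r1 <- r1,r1: IF@4 ID@7 stall=0 (-) EX@8 MEM@9 WB@10
I4 ld r1 <- r1: IF@7 ID@8 stall=2 (RAW on I3.r1 (WB@10)) EX@11 MEM@12 WB@13
I5 ld r1 <- r3: IF@8 ID@11 stall=0 (-) EX@12 MEM@13 WB@14
I6 mul r4 <- r5,r3: IF@11 ID@12 stall=0 (-) EX@13 MEM@14 WB@15

Answer: 15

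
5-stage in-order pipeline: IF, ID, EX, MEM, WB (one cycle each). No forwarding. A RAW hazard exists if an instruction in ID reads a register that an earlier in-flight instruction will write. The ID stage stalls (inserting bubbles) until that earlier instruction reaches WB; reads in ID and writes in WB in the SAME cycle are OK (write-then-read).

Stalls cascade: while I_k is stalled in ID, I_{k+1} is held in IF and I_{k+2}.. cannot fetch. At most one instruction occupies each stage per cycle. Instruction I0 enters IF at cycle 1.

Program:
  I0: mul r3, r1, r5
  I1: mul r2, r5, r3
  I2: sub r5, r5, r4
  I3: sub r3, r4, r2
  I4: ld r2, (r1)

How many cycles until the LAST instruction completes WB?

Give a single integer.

I0 mul r3 <- r1,r5: IF@1 ID@2 stall=0 (-) EX@3 MEM@4 WB@5
I1 mul r2 <- r5,r3: IF@2 ID@3 stall=2 (RAW on I0.r3 (WB@5)) EX@6 MEM@7 WB@8
I2 sub r5 <- r5,r4: IF@3 ID@6 stall=0 (-) EX@7 MEM@8 WB@9
I3 sub r3 <- r4,r2: IF@6 ID@7 stall=1 (RAW on I1.r2 (WB@8)) EX@9 MEM@10 WB@11
I4 ld r2 <- r1: IF@7 ID@9 stall=0 (-) EX@10 MEM@11 WB@12

Answer: 12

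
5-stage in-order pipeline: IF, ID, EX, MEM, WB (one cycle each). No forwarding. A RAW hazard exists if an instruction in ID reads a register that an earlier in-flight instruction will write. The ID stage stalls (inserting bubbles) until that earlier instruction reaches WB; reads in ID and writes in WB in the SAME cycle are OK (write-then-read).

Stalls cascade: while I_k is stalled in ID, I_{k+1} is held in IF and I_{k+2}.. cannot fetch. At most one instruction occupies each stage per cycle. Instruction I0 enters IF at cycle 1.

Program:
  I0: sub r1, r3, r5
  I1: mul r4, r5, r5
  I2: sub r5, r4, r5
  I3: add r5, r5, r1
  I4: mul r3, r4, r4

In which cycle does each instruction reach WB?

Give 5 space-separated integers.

I0 sub r1 <- r3,r5: IF@1 ID@2 stall=0 (-) EX@3 MEM@4 WB@5
I1 mul r4 <- r5,r5: IF@2 ID@3 stall=0 (-) EX@4 MEM@5 WB@6
I2 sub r5 <- r4,r5: IF@3 ID@4 stall=2 (RAW on I1.r4 (WB@6)) EX@7 MEM@8 WB@9
I3 add r5 <- r5,r1: IF@4 ID@7 stall=2 (RAW on I2.r5 (WB@9)) EX@10 MEM@11 WB@12
I4 mul r3 <- r4,r4: IF@7 ID@10 stall=0 (-) EX@11 MEM@12 WB@13

Answer: 5 6 9 12 13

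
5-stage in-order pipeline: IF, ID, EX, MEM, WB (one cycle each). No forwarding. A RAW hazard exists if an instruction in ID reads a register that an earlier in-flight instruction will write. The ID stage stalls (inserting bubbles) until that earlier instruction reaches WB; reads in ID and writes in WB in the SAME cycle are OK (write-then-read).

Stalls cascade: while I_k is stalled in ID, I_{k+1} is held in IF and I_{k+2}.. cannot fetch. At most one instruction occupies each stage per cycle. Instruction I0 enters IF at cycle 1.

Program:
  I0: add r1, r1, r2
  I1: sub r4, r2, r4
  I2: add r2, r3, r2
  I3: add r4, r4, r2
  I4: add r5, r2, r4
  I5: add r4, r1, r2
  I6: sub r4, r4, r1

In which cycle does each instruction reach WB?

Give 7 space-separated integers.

Answer: 5 6 7 10 13 14 17

Derivation:
I0 add r1 <- r1,r2: IF@1 ID@2 stall=0 (-) EX@3 MEM@4 WB@5
I1 sub r4 <- r2,r4: IF@2 ID@3 stall=0 (-) EX@4 MEM@5 WB@6
I2 add r2 <- r3,r2: IF@3 ID@4 stall=0 (-) EX@5 MEM@6 WB@7
I3 add r4 <- r4,r2: IF@4 ID@5 stall=2 (RAW on I2.r2 (WB@7)) EX@8 MEM@9 WB@10
I4 add r5 <- r2,r4: IF@5 ID@8 stall=2 (RAW on I3.r4 (WB@10)) EX@11 MEM@12 WB@13
I5 add r4 <- r1,r2: IF@8 ID@11 stall=0 (-) EX@12 MEM@13 WB@14
I6 sub r4 <- r4,r1: IF@11 ID@12 stall=2 (RAW on I5.r4 (WB@14)) EX@15 MEM@16 WB@17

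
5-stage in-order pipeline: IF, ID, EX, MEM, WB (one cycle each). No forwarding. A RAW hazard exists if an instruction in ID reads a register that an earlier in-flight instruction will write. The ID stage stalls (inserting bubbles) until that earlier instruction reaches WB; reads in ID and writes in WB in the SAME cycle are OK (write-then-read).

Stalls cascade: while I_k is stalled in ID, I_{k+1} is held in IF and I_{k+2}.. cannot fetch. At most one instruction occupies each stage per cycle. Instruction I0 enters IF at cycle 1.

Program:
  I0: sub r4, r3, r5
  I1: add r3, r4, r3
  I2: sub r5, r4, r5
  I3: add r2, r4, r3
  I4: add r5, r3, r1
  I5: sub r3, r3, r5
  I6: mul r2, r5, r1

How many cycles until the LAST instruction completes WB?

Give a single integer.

Answer: 16

Derivation:
I0 sub r4 <- r3,r5: IF@1 ID@2 stall=0 (-) EX@3 MEM@4 WB@5
I1 add r3 <- r4,r3: IF@2 ID@3 stall=2 (RAW on I0.r4 (WB@5)) EX@6 MEM@7 WB@8
I2 sub r5 <- r4,r5: IF@3 ID@6 stall=0 (-) EX@7 MEM@8 WB@9
I3 add r2 <- r4,r3: IF@6 ID@7 stall=1 (RAW on I1.r3 (WB@8)) EX@9 MEM@10 WB@11
I4 add r5 <- r3,r1: IF@7 ID@9 stall=0 (-) EX@10 MEM@11 WB@12
I5 sub r3 <- r3,r5: IF@9 ID@10 stall=2 (RAW on I4.r5 (WB@12)) EX@13 MEM@14 WB@15
I6 mul r2 <- r5,r1: IF@10 ID@13 stall=0 (-) EX@14 MEM@15 WB@16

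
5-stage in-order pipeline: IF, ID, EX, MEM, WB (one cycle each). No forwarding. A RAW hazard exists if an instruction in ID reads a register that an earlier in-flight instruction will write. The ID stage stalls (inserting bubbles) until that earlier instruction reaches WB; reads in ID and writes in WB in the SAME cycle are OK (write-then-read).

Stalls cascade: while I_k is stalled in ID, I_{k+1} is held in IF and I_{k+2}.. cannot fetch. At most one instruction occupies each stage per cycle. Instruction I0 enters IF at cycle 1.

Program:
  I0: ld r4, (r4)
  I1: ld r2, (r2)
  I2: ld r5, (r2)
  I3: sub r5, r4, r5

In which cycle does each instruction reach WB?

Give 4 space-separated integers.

Answer: 5 6 9 12

Derivation:
I0 ld r4 <- r4: IF@1 ID@2 stall=0 (-) EX@3 MEM@4 WB@5
I1 ld r2 <- r2: IF@2 ID@3 stall=0 (-) EX@4 MEM@5 WB@6
I2 ld r5 <- r2: IF@3 ID@4 stall=2 (RAW on I1.r2 (WB@6)) EX@7 MEM@8 WB@9
I3 sub r5 <- r4,r5: IF@4 ID@7 stall=2 (RAW on I2.r5 (WB@9)) EX@10 MEM@11 WB@12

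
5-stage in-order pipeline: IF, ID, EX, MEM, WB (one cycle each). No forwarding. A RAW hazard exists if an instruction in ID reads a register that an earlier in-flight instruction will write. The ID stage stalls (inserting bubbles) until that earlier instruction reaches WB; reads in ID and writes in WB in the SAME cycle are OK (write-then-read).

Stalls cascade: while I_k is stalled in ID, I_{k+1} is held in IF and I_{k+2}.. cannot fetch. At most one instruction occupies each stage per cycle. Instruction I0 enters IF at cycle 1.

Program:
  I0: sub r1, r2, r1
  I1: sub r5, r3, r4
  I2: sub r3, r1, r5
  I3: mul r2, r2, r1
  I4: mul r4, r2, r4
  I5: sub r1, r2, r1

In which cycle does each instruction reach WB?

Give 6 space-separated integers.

I0 sub r1 <- r2,r1: IF@1 ID@2 stall=0 (-) EX@3 MEM@4 WB@5
I1 sub r5 <- r3,r4: IF@2 ID@3 stall=0 (-) EX@4 MEM@5 WB@6
I2 sub r3 <- r1,r5: IF@3 ID@4 stall=2 (RAW on I1.r5 (WB@6)) EX@7 MEM@8 WB@9
I3 mul r2 <- r2,r1: IF@4 ID@7 stall=0 (-) EX@8 MEM@9 WB@10
I4 mul r4 <- r2,r4: IF@7 ID@8 stall=2 (RAW on I3.r2 (WB@10)) EX@11 MEM@12 WB@13
I5 sub r1 <- r2,r1: IF@8 ID@11 stall=0 (-) EX@12 MEM@13 WB@14

Answer: 5 6 9 10 13 14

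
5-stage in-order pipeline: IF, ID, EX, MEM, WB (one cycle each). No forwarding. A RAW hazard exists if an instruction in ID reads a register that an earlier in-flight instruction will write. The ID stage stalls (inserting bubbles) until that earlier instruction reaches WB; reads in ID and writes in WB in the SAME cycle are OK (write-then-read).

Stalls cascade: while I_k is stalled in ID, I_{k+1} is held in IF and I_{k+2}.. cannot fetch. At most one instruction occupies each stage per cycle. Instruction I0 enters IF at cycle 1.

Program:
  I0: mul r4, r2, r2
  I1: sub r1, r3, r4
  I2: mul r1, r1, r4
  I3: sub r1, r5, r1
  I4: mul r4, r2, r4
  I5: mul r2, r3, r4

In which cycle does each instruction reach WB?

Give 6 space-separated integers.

Answer: 5 8 11 14 15 18

Derivation:
I0 mul r4 <- r2,r2: IF@1 ID@2 stall=0 (-) EX@3 MEM@4 WB@5
I1 sub r1 <- r3,r4: IF@2 ID@3 stall=2 (RAW on I0.r4 (WB@5)) EX@6 MEM@7 WB@8
I2 mul r1 <- r1,r4: IF@3 ID@6 stall=2 (RAW on I1.r1 (WB@8)) EX@9 MEM@10 WB@11
I3 sub r1 <- r5,r1: IF@6 ID@9 stall=2 (RAW on I2.r1 (WB@11)) EX@12 MEM@13 WB@14
I4 mul r4 <- r2,r4: IF@9 ID@12 stall=0 (-) EX@13 MEM@14 WB@15
I5 mul r2 <- r3,r4: IF@12 ID@13 stall=2 (RAW on I4.r4 (WB@15)) EX@16 MEM@17 WB@18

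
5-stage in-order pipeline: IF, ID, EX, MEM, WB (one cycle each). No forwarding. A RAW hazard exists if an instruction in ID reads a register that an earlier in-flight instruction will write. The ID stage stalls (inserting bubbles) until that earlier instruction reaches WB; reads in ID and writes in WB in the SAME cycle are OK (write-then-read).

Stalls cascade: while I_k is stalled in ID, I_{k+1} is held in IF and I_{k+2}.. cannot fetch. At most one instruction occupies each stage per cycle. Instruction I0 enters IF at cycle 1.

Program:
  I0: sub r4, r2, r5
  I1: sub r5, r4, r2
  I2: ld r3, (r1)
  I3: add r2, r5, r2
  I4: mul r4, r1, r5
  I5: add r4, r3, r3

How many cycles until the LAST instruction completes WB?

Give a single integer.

I0 sub r4 <- r2,r5: IF@1 ID@2 stall=0 (-) EX@3 MEM@4 WB@5
I1 sub r5 <- r4,r2: IF@2 ID@3 stall=2 (RAW on I0.r4 (WB@5)) EX@6 MEM@7 WB@8
I2 ld r3 <- r1: IF@3 ID@6 stall=0 (-) EX@7 MEM@8 WB@9
I3 add r2 <- r5,r2: IF@6 ID@7 stall=1 (RAW on I1.r5 (WB@8)) EX@9 MEM@10 WB@11
I4 mul r4 <- r1,r5: IF@7 ID@9 stall=0 (-) EX@10 MEM@11 WB@12
I5 add r4 <- r3,r3: IF@9 ID@10 stall=0 (-) EX@11 MEM@12 WB@13

Answer: 13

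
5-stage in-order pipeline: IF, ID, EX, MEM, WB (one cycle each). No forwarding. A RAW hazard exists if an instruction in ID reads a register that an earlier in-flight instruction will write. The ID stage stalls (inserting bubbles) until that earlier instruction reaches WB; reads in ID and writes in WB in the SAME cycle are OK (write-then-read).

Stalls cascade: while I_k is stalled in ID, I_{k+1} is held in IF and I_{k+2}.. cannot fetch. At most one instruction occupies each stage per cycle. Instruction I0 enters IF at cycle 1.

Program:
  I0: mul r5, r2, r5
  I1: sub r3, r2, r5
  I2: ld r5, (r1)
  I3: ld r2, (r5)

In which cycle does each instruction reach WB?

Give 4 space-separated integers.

I0 mul r5 <- r2,r5: IF@1 ID@2 stall=0 (-) EX@3 MEM@4 WB@5
I1 sub r3 <- r2,r5: IF@2 ID@3 stall=2 (RAW on I0.r5 (WB@5)) EX@6 MEM@7 WB@8
I2 ld r5 <- r1: IF@3 ID@6 stall=0 (-) EX@7 MEM@8 WB@9
I3 ld r2 <- r5: IF@6 ID@7 stall=2 (RAW on I2.r5 (WB@9)) EX@10 MEM@11 WB@12

Answer: 5 8 9 12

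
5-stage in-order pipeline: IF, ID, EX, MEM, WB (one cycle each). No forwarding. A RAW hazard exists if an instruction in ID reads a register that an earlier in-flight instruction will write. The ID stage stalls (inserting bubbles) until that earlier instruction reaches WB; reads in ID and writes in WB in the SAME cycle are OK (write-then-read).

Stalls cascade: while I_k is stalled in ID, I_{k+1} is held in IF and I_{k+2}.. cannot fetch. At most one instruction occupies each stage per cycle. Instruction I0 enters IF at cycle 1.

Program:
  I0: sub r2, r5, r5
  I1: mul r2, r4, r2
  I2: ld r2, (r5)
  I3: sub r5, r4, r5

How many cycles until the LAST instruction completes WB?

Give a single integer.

Answer: 10

Derivation:
I0 sub r2 <- r5,r5: IF@1 ID@2 stall=0 (-) EX@3 MEM@4 WB@5
I1 mul r2 <- r4,r2: IF@2 ID@3 stall=2 (RAW on I0.r2 (WB@5)) EX@6 MEM@7 WB@8
I2 ld r2 <- r5: IF@3 ID@6 stall=0 (-) EX@7 MEM@8 WB@9
I3 sub r5 <- r4,r5: IF@6 ID@7 stall=0 (-) EX@8 MEM@9 WB@10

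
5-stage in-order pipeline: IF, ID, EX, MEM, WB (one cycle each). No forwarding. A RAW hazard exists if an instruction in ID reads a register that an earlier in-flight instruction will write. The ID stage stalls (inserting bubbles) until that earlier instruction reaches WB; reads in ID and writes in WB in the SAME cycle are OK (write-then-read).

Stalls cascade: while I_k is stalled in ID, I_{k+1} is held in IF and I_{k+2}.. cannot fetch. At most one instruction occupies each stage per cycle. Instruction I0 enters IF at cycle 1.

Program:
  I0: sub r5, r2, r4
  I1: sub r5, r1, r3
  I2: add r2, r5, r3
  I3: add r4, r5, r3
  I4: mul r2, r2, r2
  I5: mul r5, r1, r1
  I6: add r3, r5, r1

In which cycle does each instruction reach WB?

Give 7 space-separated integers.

I0 sub r5 <- r2,r4: IF@1 ID@2 stall=0 (-) EX@3 MEM@4 WB@5
I1 sub r5 <- r1,r3: IF@2 ID@3 stall=0 (-) EX@4 MEM@5 WB@6
I2 add r2 <- r5,r3: IF@3 ID@4 stall=2 (RAW on I1.r5 (WB@6)) EX@7 MEM@8 WB@9
I3 add r4 <- r5,r3: IF@4 ID@7 stall=0 (-) EX@8 MEM@9 WB@10
I4 mul r2 <- r2,r2: IF@7 ID@8 stall=1 (RAW on I2.r2 (WB@9)) EX@10 MEM@11 WB@12
I5 mul r5 <- r1,r1: IF@8 ID@10 stall=0 (-) EX@11 MEM@12 WB@13
I6 add r3 <- r5,r1: IF@10 ID@11 stall=2 (RAW on I5.r5 (WB@13)) EX@14 MEM@15 WB@16

Answer: 5 6 9 10 12 13 16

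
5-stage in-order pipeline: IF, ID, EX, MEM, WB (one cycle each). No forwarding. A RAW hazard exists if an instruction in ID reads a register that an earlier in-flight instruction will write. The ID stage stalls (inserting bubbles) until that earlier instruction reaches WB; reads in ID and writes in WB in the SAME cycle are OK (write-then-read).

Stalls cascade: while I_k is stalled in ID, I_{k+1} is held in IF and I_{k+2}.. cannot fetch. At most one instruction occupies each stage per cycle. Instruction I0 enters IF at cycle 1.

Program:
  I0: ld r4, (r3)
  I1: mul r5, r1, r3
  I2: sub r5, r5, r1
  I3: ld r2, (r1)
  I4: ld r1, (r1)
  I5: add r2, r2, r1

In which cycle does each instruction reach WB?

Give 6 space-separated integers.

I0 ld r4 <- r3: IF@1 ID@2 stall=0 (-) EX@3 MEM@4 WB@5
I1 mul r5 <- r1,r3: IF@2 ID@3 stall=0 (-) EX@4 MEM@5 WB@6
I2 sub r5 <- r5,r1: IF@3 ID@4 stall=2 (RAW on I1.r5 (WB@6)) EX@7 MEM@8 WB@9
I3 ld r2 <- r1: IF@4 ID@7 stall=0 (-) EX@8 MEM@9 WB@10
I4 ld r1 <- r1: IF@7 ID@8 stall=0 (-) EX@9 MEM@10 WB@11
I5 add r2 <- r2,r1: IF@8 ID@9 stall=2 (RAW on I4.r1 (WB@11)) EX@12 MEM@13 WB@14

Answer: 5 6 9 10 11 14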